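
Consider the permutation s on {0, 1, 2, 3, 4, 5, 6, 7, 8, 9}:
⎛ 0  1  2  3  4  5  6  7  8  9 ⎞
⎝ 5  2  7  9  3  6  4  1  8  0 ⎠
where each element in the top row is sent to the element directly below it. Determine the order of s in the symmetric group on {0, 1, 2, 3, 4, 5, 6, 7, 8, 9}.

Decomposing into disjoint cycles gives cycle lengths 6, 3, 1.
Since disjoint cycles commute, ord(s) = lcm(6, 3) = 6.

6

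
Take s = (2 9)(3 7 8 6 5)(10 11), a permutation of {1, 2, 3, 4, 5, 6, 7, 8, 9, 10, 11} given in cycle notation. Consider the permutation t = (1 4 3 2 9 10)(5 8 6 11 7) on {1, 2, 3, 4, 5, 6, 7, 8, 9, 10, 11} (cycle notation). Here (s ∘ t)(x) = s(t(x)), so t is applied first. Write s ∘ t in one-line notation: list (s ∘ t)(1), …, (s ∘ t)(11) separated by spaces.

(s ∘ t)(x) = s(t(x)). Computing each image: s(t(1)) = s(4) = 4, s(t(2)) = s(9) = 2, s(t(3)) = s(2) = 9, s(t(4)) = s(3) = 7, s(t(5)) = s(8) = 6, s(t(6)) = s(11) = 10, s(t(7)) = s(5) = 3, s(t(8)) = s(6) = 5, s(t(9)) = s(10) = 11, s(t(10)) = s(1) = 1, s(t(11)) = s(7) = 8.
Hence s ∘ t = [4 2 9 7 6 10 3 5 11 1 8].

4 2 9 7 6 10 3 5 11 1 8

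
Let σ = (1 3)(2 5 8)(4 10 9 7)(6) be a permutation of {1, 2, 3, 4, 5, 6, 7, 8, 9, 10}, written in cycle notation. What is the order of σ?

The disjoint cycles have lengths 4, 3, 2, 1.
The order is lcm(4, 3, 2) = 12.

12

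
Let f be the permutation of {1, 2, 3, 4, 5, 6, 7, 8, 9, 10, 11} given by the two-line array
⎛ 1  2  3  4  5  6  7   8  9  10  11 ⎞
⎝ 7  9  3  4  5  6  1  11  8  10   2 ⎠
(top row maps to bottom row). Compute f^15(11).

8

Tracing 11 → 2 → … returns to 11 after 4 steps, so 11 lies in a 4-cycle (2 9 8 11).
Powers repeat with period 4 on this cycle, and 15 mod 4 = 3, so f^15(11) = f^3(11).
Advancing 3 steps from 11: 11 → 2 → 9 → 8.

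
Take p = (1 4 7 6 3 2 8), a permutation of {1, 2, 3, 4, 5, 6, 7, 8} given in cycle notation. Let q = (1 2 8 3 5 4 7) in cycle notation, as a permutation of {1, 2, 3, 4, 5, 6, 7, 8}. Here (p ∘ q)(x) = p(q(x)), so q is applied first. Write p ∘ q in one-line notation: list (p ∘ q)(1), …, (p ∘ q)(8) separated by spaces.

(p ∘ q)(x) = p(q(x)). Computing each image: p(q(1)) = p(2) = 8, p(q(2)) = p(8) = 1, p(q(3)) = p(5) = 5, p(q(4)) = p(7) = 6, p(q(5)) = p(4) = 7, p(q(6)) = p(6) = 3, p(q(7)) = p(1) = 4, p(q(8)) = p(3) = 2.
Hence p ∘ q = [8 1 5 6 7 3 4 2].

8 1 5 6 7 3 4 2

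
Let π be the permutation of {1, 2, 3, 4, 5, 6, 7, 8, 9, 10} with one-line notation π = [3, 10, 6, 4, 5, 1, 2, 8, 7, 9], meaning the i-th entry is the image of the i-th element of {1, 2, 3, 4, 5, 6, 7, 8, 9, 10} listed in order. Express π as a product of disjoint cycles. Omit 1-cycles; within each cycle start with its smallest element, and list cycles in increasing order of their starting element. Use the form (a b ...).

Start at 1 and follow images: 1 → 3 → 6 → 1, giving the cycle (1 3 6).
Repeating from the next unused element and collecting all non-trivial cycles gives (1 3 6)(2 10 9 7).

(1 3 6)(2 10 9 7)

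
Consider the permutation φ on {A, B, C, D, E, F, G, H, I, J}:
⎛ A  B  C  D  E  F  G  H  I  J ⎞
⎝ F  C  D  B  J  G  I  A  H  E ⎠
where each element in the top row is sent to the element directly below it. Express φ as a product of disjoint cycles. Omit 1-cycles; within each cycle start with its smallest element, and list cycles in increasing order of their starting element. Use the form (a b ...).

(A F G I H)(B C D)(E J)

Iterating φ from A gives A → F → G → I → H → A; that is the 5-cycle (A F G I H).
Repeating from the next unused element and collecting all non-trivial cycles gives (A F G I H)(B C D)(E J).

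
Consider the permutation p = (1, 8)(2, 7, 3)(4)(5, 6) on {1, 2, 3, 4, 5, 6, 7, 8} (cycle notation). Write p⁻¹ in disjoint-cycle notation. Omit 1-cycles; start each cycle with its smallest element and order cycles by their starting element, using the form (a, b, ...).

(1, 8)(2, 3, 7)(5, 6)

Inverting a permutation written in cycle notation just reverses the order within every cycle.
After reversing and putting each cycle's least element first, p⁻¹ = (1, 8)(2, 3, 7)(5, 6).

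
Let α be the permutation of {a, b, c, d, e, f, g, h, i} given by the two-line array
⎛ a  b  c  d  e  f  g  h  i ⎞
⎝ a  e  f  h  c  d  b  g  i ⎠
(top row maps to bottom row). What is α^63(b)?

Tracing b → e → … returns to b after 7 steps, so b lies in a 7-cycle (b e c f d h g).
Since the cycle has length 7, α^63 acts on it the same as α^0 (63 mod 7 = 0).
So α^63(b) = b.

b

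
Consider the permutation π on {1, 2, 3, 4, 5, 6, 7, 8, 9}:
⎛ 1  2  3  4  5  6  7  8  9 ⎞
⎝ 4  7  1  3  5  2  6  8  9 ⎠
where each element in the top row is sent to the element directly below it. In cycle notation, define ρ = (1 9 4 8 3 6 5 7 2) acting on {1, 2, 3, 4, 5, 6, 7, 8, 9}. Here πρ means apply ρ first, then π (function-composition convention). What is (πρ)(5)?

(πρ)(5) = π(ρ(5)). ρ(5) = 7, then π(7) = 6. So (πρ)(5) = 6.

6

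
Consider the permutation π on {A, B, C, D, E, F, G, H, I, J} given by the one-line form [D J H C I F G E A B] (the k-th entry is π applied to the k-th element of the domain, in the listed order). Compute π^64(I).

Tracing I → A → … returns to I after 6 steps, so I lies in a 6-cycle (A, D, C, H, E, I).
On a 6-cycle, π^6 is the identity, so π^64 = π^4 there (64 ≡ 4 mod 6).
Advancing 4 steps from I: I → A → D → C → H.

H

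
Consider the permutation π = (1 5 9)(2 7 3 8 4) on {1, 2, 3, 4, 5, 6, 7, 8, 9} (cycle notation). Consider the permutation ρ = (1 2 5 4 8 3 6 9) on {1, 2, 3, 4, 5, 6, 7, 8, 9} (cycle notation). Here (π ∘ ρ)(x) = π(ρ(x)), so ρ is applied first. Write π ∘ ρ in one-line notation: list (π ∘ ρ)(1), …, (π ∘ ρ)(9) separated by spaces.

Chase each element through ρ then π: 1 → 2 → 7; 2 → 5 → 9; 3 → 6 → 6; 4 → 8 → 4; 5 → 4 → 2; 6 → 9 → 1; 7 → 7 → 3; 8 → 3 → 8; 9 → 1 → 5.
Collecting the images, π ∘ ρ = [7 9 6 4 2 1 3 8 5].

7 9 6 4 2 1 3 8 5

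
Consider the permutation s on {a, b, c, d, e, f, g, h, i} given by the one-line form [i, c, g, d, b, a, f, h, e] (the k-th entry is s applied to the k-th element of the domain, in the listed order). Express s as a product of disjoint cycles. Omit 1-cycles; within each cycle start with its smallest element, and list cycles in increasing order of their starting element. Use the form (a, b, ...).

Start at a and follow images: a → i → e → b → c → g → f → a, giving the cycle (a, i, e, b, c, g, f).
Continuing from each remaining unvisited element yields (a, i, e, b, c, g, f).

(a, i, e, b, c, g, f)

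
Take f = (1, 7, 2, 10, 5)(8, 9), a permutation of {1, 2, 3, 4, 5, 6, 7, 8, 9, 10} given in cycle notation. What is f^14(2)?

7

2 lies in the 5-cycle (1, 7, 2, 10, 5).
Powers repeat with period 5 on this cycle, and 14 mod 5 = 4, so f^14(2) = f^4(2).
Stepping 4 places around the cycle: 2 → 10 → 5 → 1 → 7.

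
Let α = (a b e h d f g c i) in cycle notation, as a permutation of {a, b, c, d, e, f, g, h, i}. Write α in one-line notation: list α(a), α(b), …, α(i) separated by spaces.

b e i f h g c d a

Image by image: a→b, b→e, c→i, d→f, e→h, f→g, g→c, h→d, i→a.
So the one-line form is b e i f h g c d a.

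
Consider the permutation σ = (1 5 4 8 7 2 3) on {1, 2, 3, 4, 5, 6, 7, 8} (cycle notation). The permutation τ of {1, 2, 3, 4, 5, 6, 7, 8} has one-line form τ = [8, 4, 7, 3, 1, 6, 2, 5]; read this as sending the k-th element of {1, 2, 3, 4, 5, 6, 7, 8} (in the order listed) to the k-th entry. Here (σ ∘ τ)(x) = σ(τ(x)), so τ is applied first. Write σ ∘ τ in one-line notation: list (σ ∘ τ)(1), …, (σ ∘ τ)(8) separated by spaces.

7 8 2 1 5 6 3 4

For each element, apply τ then σ: 1 → 8 → 7; 2 → 4 → 8; 3 → 7 → 2; 4 → 3 → 1; 5 → 1 → 5; 6 → 6 → 6; 7 → 2 → 3; 8 → 5 → 4.
Collecting the images, σ ∘ τ = [7 8 2 1 5 6 3 4].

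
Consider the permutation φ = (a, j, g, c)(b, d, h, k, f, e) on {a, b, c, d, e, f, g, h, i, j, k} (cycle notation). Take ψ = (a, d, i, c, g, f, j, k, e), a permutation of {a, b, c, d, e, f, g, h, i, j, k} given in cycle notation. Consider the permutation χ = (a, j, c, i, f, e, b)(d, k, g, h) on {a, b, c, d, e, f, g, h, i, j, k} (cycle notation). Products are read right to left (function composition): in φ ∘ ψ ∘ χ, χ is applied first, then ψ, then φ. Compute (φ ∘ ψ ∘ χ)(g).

k

Chase g: χ(g) = h; ψ(h) = h; φ(h) = k. Hence (φ ∘ ψ ∘ χ)(g) = k.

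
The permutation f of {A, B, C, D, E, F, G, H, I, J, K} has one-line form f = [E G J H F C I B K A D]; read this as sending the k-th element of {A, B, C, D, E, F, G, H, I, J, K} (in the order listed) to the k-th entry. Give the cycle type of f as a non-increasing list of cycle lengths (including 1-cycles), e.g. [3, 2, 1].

[6, 5]

The disjoint cycles are (A, E, F, C, J)(B, G, I, K, D, H), with lengths 6, 5 in non-increasing order.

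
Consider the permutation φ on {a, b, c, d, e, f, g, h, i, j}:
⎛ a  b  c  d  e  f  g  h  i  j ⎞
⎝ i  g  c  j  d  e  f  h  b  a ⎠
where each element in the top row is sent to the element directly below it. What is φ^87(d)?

e

Tracing d → j → … returns to d after 8 steps, so d lies in an 8-cycle (a, i, b, g, f, e, d, j).
On an 8-cycle, φ^8 is the identity, so φ^87 = φ^7 there (87 ≡ 7 mod 8).
Stepping 7 places around the cycle: d → j → a → i → b → g → f → e.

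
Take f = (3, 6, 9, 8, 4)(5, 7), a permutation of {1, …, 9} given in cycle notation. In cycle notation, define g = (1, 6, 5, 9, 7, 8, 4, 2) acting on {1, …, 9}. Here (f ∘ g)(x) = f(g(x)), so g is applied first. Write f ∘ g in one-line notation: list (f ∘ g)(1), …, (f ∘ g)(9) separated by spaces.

Chase each element through g then f: 1 → 6 → 9; 2 → 1 → 1; 3 → 3 → 6; 4 → 2 → 2; 5 → 9 → 8; 6 → 5 → 7; 7 → 8 → 4; 8 → 4 → 3; 9 → 7 → 5.
So f ∘ g in one-line form is 9 1 6 2 8 7 4 3 5.

9 1 6 2 8 7 4 3 5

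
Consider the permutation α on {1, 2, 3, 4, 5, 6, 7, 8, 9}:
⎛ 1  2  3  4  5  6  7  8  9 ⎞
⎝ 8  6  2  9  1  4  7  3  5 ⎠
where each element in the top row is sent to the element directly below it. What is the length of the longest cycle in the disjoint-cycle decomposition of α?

Decomposing into disjoint cycles gives (1, 8, 3, 2, 6, 4, 9, 5); the longest has length 8.

8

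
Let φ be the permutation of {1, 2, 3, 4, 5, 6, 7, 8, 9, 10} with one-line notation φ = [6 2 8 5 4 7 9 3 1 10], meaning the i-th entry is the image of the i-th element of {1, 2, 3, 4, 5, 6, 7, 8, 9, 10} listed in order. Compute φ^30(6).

Tracing 6 → 7 → … returns to 6 after 4 steps, so 6 lies in a 4-cycle (1, 6, 7, 9).
Since the cycle has length 4, φ^30 acts on it the same as φ^2 (30 mod 4 = 2).
Stepping 2 places around the cycle: 6 → 7 → 9.

9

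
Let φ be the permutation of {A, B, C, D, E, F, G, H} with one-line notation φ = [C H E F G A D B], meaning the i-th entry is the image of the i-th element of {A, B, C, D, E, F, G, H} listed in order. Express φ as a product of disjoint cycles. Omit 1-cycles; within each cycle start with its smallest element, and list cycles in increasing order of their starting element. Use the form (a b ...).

Start at A and follow images: A → C → E → G → D → F → A, giving the cycle (A C E G D F).
Continuing from each remaining unvisited element yields (A C E G D F)(B H).

(A C E G D F)(B H)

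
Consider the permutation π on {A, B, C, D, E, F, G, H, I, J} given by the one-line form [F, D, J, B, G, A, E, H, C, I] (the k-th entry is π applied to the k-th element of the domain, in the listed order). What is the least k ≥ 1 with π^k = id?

6

Decomposing into disjoint cycles gives cycle lengths 3, 2, 2, 2, 1.
Since disjoint cycles commute, ord(π) = lcm(3, 2, 2, 2) = 6.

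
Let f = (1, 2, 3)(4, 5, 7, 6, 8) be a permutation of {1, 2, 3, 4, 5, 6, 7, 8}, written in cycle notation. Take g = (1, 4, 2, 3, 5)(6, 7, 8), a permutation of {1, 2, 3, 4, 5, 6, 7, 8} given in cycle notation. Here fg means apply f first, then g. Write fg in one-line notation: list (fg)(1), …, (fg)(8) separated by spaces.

3 5 4 1 8 6 7 2

(fg)(x) = g(f(x)). Computing each image: g(f(1)) = g(2) = 3, g(f(2)) = g(3) = 5, g(f(3)) = g(1) = 4, g(f(4)) = g(5) = 1, g(f(5)) = g(7) = 8, g(f(6)) = g(8) = 6, g(f(7)) = g(6) = 7, g(f(8)) = g(4) = 2.
Hence fg = [3 5 4 1 8 6 7 2].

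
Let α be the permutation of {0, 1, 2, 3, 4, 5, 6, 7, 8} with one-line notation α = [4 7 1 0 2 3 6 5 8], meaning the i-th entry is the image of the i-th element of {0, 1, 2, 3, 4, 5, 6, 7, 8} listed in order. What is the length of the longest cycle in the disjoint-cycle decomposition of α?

Decomposing into disjoint cycles gives (0 4 2 1 7 5 3); the longest has length 7.

7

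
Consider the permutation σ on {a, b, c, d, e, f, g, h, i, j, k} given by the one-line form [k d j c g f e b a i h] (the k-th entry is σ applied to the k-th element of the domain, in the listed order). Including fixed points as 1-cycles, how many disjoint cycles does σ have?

3

The cycle decomposition is (a k h b d c j i)(e g)(f), which has 3 cycles (counting 1-cycles).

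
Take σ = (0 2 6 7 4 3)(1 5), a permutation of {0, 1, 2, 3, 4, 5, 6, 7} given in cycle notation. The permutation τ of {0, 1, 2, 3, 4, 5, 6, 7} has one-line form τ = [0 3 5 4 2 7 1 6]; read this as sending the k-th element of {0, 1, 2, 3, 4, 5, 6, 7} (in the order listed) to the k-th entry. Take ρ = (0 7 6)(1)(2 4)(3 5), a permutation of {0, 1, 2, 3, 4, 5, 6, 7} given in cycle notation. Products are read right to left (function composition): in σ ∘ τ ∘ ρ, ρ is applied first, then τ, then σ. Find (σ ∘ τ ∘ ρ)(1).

Apply the permutations in order: ρ(1) = 1, then τ(1) = 3, then σ(3) = 0. So (σ ∘ τ ∘ ρ)(1) = 0.

0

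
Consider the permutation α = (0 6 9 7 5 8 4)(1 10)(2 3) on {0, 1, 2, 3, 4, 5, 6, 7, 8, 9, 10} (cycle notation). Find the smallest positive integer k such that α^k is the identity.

14

The disjoint cycles have lengths 7, 2, 2.
The order of α is the least common multiple of its cycle lengths: lcm(7, 2, 2) = 14.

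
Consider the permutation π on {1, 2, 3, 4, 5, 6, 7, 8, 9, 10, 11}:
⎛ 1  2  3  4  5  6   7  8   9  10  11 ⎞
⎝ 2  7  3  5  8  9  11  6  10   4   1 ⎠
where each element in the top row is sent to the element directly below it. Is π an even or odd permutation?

even

In disjoint-cycle form the cycle lengths are 6, 4, 1.
A cycle of length ℓ contributes ℓ−1 transpositions, so π is a product of 5 + 3 = 8 transpositions — even.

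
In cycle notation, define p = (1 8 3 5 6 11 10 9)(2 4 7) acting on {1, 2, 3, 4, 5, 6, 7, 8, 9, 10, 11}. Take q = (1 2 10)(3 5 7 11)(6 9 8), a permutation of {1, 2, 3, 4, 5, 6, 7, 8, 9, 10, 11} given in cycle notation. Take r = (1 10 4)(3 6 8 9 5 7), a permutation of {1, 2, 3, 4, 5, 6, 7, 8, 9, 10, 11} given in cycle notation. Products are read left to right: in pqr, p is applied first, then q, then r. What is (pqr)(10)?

(pqr)(10) = r(q(p(10))). p(10) = 9, then q(9) = 8, then r(8) = 9, so the result is 9.

9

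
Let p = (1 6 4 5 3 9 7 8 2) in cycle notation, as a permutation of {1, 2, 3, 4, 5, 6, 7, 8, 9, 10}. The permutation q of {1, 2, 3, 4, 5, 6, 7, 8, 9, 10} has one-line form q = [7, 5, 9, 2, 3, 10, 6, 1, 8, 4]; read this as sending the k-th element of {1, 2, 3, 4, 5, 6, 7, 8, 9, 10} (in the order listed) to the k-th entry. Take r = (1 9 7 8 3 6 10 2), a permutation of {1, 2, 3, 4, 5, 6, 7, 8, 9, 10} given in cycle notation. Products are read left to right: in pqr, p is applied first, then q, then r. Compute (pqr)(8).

Chase 8: p(8) = 2; q(2) = 5; r(5) = 5. Hence (pqr)(8) = 5.

5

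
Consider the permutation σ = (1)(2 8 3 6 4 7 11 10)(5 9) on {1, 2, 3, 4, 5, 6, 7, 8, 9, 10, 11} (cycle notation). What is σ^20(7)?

8

7 lies in the 8-cycle (2 8 3 6 4 7 11 10).
Since the cycle has length 8, σ^20 acts on it the same as σ^4 (20 mod 8 = 4).
Stepping 4 places around the cycle: 7 → 11 → 10 → 2 → 8.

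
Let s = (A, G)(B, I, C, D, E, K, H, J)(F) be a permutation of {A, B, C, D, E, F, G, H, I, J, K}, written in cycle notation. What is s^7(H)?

H lies in the 8-cycle (B, I, C, D, E, K, H, J).
Stepping 7 places around the cycle: H → J → B → I → C → D → E → K.

K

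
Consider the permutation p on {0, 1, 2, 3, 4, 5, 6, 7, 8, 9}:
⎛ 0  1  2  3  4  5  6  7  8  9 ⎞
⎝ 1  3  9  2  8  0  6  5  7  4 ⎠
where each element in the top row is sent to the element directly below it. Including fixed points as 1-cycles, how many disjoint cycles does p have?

2

The cycle decomposition is (0 1 3 2 9 4 8 7 5)(6), which has 2 cycles (counting 1-cycles).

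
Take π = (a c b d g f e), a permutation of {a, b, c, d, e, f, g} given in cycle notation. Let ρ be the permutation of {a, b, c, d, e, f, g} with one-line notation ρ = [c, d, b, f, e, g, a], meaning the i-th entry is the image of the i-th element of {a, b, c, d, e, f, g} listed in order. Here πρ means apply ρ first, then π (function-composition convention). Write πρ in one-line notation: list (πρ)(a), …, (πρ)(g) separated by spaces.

b g d e a f c

Chase each element through ρ then π: a → c → b; b → d → g; c → b → d; d → f → e; e → e → a; f → g → f; g → a → c.
Collecting the images, πρ = [b g d e a f c].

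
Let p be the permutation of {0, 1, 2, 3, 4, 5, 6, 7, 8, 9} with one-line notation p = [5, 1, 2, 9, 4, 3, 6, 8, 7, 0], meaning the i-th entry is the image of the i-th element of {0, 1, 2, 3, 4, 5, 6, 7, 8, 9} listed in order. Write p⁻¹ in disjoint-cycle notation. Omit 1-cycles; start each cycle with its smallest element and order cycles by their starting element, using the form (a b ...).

The cycle decomposition of p is (0 5 3 9)(7 8).
The inverse reverses every cycle; in canonical form, p⁻¹ = (0 9 3 5)(7 8).

(0 9 3 5)(7 8)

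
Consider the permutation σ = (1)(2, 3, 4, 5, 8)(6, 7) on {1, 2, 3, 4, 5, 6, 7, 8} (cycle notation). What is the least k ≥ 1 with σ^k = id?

The cycle type of σ is (5, 2, 1).
The order is lcm(5, 2) = 10.

10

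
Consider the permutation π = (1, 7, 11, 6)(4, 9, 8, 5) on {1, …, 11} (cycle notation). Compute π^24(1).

1 lies in the 4-cycle (1, 7, 11, 6).
Since the cycle has length 4, π^24 acts on it the same as π^0 (24 mod 4 = 0).
So π^24(1) = 1.

1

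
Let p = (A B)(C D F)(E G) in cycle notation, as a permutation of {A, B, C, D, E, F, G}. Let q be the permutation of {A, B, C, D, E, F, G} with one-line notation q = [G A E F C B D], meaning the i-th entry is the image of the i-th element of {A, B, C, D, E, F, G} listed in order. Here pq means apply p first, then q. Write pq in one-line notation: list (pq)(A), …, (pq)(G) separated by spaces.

For each element, apply p then q: A → B → A; B → A → G; C → D → F; D → F → B; E → G → D; F → C → E; G → E → C.
So pq in one-line form is A G F B D E C.

A G F B D E C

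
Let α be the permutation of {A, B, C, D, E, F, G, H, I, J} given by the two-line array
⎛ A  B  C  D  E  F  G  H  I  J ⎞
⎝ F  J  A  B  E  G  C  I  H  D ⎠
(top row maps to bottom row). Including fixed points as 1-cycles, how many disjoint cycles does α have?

4

The cycle decomposition is (A, F, G, C)(B, J, D)(E)(H, I), which has 4 cycles (counting 1-cycles).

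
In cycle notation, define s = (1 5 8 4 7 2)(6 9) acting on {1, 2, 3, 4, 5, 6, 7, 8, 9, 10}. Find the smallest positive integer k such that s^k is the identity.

The cycle type of s is (6, 2, 1, 1).
Since disjoint cycles commute, ord(s) = lcm(6, 2) = 6.

6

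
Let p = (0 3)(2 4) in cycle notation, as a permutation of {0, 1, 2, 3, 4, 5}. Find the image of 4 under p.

2

In the cycle (2 4), 4 is followed by 2, so p(4) = 2.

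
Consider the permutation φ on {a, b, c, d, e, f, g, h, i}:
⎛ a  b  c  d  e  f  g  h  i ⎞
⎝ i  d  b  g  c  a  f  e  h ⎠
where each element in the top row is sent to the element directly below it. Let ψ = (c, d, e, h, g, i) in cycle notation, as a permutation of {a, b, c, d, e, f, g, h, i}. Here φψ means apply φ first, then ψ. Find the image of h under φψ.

h

(φψ)(h) = ψ(φ(h)). φ(h) = e, then ψ(e) = h. So (φψ)(h) = h.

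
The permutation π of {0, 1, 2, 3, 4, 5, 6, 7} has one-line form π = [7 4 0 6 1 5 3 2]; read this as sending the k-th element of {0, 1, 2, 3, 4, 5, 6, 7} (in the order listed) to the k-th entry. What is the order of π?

The disjoint-cycle form of π has cycle lengths 3, 2, 2, 1.
Since disjoint cycles commute, ord(π) = lcm(3, 2, 2) = 6.

6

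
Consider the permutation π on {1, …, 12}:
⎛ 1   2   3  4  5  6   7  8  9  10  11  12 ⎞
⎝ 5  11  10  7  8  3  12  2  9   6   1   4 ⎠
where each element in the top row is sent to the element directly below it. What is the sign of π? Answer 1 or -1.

1

In disjoint-cycle form the cycle lengths are 5, 3, 3, 1.
A cycle of length ℓ contributes ℓ−1 transpositions, so π is a product of 4 + 2 + 2 = 8 transpositions — even.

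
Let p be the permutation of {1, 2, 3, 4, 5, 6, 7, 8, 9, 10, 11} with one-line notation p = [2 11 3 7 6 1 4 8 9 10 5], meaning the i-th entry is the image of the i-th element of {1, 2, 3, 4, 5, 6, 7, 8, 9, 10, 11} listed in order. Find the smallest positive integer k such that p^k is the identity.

The disjoint-cycle form of p has cycle lengths 5, 2, 1, 1, 1, 1.
The order is lcm(5, 2) = 10.

10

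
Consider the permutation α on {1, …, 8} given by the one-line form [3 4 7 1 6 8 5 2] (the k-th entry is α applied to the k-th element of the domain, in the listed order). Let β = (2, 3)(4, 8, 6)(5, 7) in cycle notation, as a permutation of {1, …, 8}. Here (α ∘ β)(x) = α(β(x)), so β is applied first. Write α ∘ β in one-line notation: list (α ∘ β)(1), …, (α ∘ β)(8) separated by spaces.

For each element, apply β then α: 1 → 1 → 3; 2 → 3 → 7; 3 → 2 → 4; 4 → 8 → 2; 5 → 7 → 5; 6 → 4 → 1; 7 → 5 → 6; 8 → 6 → 8.
So α ∘ β in one-line form is 3 7 4 2 5 1 6 8.

3 7 4 2 5 1 6 8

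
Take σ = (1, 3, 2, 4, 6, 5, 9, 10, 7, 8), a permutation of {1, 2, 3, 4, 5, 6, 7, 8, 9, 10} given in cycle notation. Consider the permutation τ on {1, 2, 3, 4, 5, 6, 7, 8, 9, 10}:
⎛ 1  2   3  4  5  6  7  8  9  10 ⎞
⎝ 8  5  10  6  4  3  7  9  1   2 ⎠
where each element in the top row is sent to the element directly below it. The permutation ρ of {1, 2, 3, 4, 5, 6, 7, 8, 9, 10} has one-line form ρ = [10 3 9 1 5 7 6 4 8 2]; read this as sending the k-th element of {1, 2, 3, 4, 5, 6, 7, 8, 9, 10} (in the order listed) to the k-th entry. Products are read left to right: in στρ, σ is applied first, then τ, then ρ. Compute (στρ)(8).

4

(στρ)(8) = ρ(τ(σ(8))). σ(8) = 1, then τ(1) = 8, then ρ(8) = 4, so the result is 4.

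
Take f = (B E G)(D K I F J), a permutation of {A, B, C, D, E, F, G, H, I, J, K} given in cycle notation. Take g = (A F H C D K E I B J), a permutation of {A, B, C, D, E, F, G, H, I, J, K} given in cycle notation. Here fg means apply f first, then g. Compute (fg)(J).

K

(fg)(J) = g(f(J)). f(J) = D, then g(D) = K. So (fg)(J) = K.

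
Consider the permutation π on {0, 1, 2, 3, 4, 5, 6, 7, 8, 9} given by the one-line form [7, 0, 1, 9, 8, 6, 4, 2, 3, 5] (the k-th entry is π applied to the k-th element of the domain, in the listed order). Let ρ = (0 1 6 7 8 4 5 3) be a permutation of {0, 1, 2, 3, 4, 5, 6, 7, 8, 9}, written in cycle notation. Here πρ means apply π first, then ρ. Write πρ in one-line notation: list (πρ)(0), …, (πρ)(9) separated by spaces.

8 1 6 9 4 7 5 2 0 3

Chase each element through π then ρ: 0 → 7 → 8; 1 → 0 → 1; 2 → 1 → 6; 3 → 9 → 9; 4 → 8 → 4; 5 → 6 → 7; 6 → 4 → 5; 7 → 2 → 2; 8 → 3 → 0; 9 → 5 → 3.
So πρ in one-line form is 8 1 6 9 4 7 5 2 0 3.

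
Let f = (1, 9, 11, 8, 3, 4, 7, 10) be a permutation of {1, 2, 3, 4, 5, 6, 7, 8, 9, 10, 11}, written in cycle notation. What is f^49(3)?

4

3 lies in the 8-cycle (1, 9, 11, 8, 3, 4, 7, 10).
Since the cycle has length 8, f^49 acts on it the same as f^1 (49 mod 8 = 1).
Stepping 1 place around the cycle: 3 → 4.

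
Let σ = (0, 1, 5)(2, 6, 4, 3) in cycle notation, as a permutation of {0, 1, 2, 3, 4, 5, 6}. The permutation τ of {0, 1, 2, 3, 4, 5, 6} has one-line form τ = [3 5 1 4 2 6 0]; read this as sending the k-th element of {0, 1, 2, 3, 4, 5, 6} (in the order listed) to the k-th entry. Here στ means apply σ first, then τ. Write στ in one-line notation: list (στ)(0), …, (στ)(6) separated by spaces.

5 6 0 1 4 3 2

(στ)(x) = τ(σ(x)). Computing each image: τ(σ(0)) = τ(1) = 5, τ(σ(1)) = τ(5) = 6, τ(σ(2)) = τ(6) = 0, τ(σ(3)) = τ(2) = 1, τ(σ(4)) = τ(3) = 4, τ(σ(5)) = τ(0) = 3, τ(σ(6)) = τ(4) = 2.
Hence στ = [5 6 0 1 4 3 2].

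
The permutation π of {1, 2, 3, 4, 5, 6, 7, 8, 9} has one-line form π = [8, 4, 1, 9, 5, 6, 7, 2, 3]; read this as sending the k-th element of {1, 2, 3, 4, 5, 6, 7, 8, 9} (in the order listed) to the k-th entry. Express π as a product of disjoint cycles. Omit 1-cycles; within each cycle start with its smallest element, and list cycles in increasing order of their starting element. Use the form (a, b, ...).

(1, 8, 2, 4, 9, 3)

From 1: 1 → 8 → 2 → 4 → 9 → 3 → 1, closing the cycle (1, 8, 2, 4, 9, 3).
Repeating from the next unused element and collecting all non-trivial cycles gives (1, 8, 2, 4, 9, 3).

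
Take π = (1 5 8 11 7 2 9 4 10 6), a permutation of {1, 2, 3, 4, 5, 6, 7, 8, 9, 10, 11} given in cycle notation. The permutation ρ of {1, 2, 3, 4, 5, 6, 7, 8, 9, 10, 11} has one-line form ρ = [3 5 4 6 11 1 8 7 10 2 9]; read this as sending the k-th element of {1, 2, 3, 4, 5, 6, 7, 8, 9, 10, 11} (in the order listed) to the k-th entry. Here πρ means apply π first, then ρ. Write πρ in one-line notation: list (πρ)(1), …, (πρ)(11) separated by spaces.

11 10 4 2 7 3 5 9 6 1 8

(πρ)(x) = ρ(π(x)). Computing each image: ρ(π(1)) = ρ(5) = 11, ρ(π(2)) = ρ(9) = 10, ρ(π(3)) = ρ(3) = 4, ρ(π(4)) = ρ(10) = 2, ρ(π(5)) = ρ(8) = 7, ρ(π(6)) = ρ(1) = 3, ρ(π(7)) = ρ(2) = 5, ρ(π(8)) = ρ(11) = 9, ρ(π(9)) = ρ(4) = 6, ρ(π(10)) = ρ(6) = 1, ρ(π(11)) = ρ(7) = 8.
Hence πρ = [11 10 4 2 7 3 5 9 6 1 8].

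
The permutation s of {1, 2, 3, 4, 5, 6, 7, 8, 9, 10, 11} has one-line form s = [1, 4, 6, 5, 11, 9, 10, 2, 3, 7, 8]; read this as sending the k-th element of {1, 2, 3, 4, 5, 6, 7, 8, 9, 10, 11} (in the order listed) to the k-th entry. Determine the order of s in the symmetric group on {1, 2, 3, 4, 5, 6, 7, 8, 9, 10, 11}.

30

Decomposing into disjoint cycles gives cycle lengths 5, 3, 2, 1.
The order is lcm(5, 3, 2) = 30.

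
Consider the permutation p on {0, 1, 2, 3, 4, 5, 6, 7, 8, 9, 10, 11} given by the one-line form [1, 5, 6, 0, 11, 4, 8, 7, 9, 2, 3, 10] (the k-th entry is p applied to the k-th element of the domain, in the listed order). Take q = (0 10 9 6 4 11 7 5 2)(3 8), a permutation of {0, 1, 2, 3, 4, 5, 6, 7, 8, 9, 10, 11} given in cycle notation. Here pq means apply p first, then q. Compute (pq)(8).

6

p(8) = 9, then q(9) = 6; composing gives (pq)(8) = 6.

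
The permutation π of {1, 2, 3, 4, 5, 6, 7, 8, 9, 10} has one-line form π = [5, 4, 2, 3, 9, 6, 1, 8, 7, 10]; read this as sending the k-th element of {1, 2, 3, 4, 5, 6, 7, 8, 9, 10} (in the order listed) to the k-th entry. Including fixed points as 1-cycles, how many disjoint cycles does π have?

The cycle decomposition is (1 5 9 7)(2 4 3)(6)(8)(10), which has 5 cycles (counting 1-cycles).

5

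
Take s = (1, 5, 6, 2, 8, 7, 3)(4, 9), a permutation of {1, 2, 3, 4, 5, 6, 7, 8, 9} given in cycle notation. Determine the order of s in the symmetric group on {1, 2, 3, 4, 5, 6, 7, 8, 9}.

The cycle type of s is (7, 2).
Since disjoint cycles commute, ord(s) = lcm(7, 2) = 14.

14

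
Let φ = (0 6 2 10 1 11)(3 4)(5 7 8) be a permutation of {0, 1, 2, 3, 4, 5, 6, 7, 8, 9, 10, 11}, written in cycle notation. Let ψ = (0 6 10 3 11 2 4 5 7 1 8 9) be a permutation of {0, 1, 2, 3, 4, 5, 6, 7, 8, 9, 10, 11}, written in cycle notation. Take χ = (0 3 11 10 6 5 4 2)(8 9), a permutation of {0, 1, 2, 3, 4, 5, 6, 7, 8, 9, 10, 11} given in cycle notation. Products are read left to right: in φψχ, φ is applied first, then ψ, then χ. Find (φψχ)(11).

5

Apply the permutations in order: φ(11) = 0, then ψ(0) = 6, then χ(6) = 5. So (φψχ)(11) = 5.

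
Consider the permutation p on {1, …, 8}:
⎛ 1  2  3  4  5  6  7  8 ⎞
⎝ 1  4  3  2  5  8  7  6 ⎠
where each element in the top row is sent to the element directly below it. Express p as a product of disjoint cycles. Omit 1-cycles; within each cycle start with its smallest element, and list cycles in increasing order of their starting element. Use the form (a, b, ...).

(2, 4)(6, 8)

From 2: 2 → 4 → 2, closing the cycle (2, 4).
Continuing from each remaining unvisited element yields (2, 4)(6, 8).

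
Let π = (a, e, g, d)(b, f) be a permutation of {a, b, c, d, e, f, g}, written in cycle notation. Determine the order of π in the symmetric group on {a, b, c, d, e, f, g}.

4

The disjoint cycles have lengths 4, 2, 1.
The order of π is the least common multiple of its cycle lengths: lcm(4, 2) = 4.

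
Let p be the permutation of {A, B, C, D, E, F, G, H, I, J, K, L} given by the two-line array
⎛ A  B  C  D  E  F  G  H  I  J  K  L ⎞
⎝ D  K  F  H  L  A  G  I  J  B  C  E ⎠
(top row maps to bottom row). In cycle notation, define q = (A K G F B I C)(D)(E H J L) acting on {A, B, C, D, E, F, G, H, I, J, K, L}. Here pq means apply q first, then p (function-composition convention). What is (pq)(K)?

q(K) = G, then p(G) = G; composing gives (pq)(K) = G.

G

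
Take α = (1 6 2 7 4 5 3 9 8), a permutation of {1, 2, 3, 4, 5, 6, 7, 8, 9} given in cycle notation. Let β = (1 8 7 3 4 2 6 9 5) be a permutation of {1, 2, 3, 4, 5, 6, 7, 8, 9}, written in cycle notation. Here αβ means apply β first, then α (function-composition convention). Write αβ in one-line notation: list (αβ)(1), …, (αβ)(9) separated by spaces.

(αβ)(x) = α(β(x)). Computing each image: α(β(1)) = α(8) = 1, α(β(2)) = α(6) = 2, α(β(3)) = α(4) = 5, α(β(4)) = α(2) = 7, α(β(5)) = α(1) = 6, α(β(6)) = α(9) = 8, α(β(7)) = α(3) = 9, α(β(8)) = α(7) = 4, α(β(9)) = α(5) = 3.
Hence αβ = [1 2 5 7 6 8 9 4 3].

1 2 5 7 6 8 9 4 3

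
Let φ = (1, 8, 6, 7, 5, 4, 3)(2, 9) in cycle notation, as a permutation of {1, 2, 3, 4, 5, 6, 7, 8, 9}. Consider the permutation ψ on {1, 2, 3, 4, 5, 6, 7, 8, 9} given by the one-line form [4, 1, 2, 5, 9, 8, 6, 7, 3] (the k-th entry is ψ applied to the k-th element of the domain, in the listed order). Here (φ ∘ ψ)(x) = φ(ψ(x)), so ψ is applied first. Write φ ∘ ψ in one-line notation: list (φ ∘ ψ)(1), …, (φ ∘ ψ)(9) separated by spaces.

3 8 9 4 2 6 7 5 1

For each element, apply ψ then φ: 1 → 4 → 3; 2 → 1 → 8; 3 → 2 → 9; 4 → 5 → 4; 5 → 9 → 2; 6 → 8 → 6; 7 → 6 → 7; 8 → 7 → 5; 9 → 3 → 1.
So φ ∘ ψ in one-line form is 3 8 9 4 2 6 7 5 1.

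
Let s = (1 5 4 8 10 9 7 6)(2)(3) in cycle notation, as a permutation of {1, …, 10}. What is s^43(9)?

1

9 lies in the 8-cycle (1 5 4 8 10 9 7 6).
On an 8-cycle, s^8 is the identity, so s^43 = s^3 there (43 ≡ 3 mod 8).
Stepping 3 places around the cycle: 9 → 7 → 6 → 1.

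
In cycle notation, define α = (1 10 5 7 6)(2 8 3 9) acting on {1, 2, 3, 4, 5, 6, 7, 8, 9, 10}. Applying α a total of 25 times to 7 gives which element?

7 lies in the 5-cycle (1 10 5 7 6).
Powers repeat with period 5 on this cycle, and 25 mod 5 = 0, so α^25(7) = α^0(7).
So α^25(7) = 7.

7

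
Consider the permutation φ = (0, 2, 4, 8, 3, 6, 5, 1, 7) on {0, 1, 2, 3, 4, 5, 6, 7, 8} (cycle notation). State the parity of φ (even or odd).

The cycle lengths are 9.
A cycle of length ℓ contributes ℓ−1 transpositions, so φ is a product of 8 transpositions — even.

even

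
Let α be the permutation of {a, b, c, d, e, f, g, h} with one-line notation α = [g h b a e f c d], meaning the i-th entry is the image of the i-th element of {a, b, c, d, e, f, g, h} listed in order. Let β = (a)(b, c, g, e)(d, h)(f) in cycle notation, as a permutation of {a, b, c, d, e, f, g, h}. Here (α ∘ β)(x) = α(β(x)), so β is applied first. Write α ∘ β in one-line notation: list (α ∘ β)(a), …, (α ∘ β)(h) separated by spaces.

g b c d h f e a

(α ∘ β)(x) = α(β(x)). Computing each image: α(β(a)) = α(a) = g, α(β(b)) = α(c) = b, α(β(c)) = α(g) = c, α(β(d)) = α(h) = d, α(β(e)) = α(b) = h, α(β(f)) = α(f) = f, α(β(g)) = α(e) = e, α(β(h)) = α(d) = a.
Hence α ∘ β = [g b c d h f e a].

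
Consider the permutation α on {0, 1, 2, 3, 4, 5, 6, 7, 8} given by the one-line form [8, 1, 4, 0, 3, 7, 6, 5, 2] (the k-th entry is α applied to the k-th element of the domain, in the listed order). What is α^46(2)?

4

Tracing 2 → 4 → … returns to 2 after 5 steps, so 2 lies in a 5-cycle (0 8 2 4 3).
Powers repeat with period 5 on this cycle, and 46 mod 5 = 1, so α^46(2) = α^1(2).
Advancing 1 step from 2: 2 → 4.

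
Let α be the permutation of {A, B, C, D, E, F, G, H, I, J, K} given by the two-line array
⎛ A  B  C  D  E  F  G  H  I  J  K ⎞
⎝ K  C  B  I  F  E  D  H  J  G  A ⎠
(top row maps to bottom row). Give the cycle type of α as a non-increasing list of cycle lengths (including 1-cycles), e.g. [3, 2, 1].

[4, 2, 2, 2, 1]

The disjoint cycles are (A K)(B C)(D I J G)(E F)(H), with lengths 4, 2, 2, 2, 1 in non-increasing order.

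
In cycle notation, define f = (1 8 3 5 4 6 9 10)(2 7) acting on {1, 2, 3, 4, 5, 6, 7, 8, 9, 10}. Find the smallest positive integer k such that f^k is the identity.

The disjoint cycles have lengths 8, 2.
Since disjoint cycles commute, ord(f) = lcm(8, 2) = 8.

8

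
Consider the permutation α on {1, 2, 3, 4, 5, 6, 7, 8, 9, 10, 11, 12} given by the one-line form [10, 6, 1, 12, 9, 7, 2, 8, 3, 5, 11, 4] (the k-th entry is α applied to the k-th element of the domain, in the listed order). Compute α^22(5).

3

Tracing 5 → 9 → … returns to 5 after 5 steps, so 5 lies in a 5-cycle (1, 10, 5, 9, 3).
Powers repeat with period 5 on this cycle, and 22 mod 5 = 2, so α^22(5) = α^2(5).
Advancing 2 steps from 5: 5 → 9 → 3.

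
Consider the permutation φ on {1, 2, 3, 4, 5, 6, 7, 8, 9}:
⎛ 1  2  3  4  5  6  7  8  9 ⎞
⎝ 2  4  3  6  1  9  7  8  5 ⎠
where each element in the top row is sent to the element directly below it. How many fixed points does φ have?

The fixed points (elements with φ(x) = x) are {3, 7, 8}, so there are 3.

3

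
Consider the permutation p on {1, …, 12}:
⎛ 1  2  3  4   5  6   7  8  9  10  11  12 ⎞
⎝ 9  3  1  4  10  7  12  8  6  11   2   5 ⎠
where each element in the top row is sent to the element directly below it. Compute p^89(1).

Tracing 1 → 9 → … returns to 1 after 10 steps, so 1 lies in a 10-cycle (1, 9, 6, 7, 12, 5, 10, 11, 2, 3).
On a 10-cycle, p^10 is the identity, so p^89 = p^9 there (89 ≡ 9 mod 10).
Stepping 9 places around the cycle: 1 → 9 → 6 → 7 → 12 → 5 → 10 → 11 → 2 → 3.

3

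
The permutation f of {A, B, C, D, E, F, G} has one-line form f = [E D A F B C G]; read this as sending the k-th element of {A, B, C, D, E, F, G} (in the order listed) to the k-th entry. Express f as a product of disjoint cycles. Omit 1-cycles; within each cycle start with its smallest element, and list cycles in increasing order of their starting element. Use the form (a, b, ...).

(A, E, B, D, F, C)

From A: A → E → B → D → F → C → A, closing the cycle (A, E, B, D, F, C).
Repeating from the next unused element and collecting all non-trivial cycles gives (A, E, B, D, F, C).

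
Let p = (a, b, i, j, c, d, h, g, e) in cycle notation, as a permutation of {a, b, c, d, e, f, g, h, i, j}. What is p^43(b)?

b lies in the 9-cycle (a, b, i, j, c, d, h, g, e).
Powers repeat with period 9 on this cycle, and 43 mod 9 = 7, so p^43(b) = p^7(b).
Advancing 7 steps from b: b → i → j → c → d → h → g → e.

e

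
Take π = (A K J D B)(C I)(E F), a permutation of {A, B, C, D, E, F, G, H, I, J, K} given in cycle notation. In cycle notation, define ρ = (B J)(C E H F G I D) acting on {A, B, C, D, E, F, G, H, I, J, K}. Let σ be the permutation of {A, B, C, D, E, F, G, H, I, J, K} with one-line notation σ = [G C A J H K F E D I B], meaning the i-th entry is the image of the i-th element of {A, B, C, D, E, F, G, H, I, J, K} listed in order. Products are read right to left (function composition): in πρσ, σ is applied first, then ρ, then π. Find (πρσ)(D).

A

(πρσ)(D) = π(ρ(σ(D))). σ(D) = J, then ρ(J) = B, then π(B) = A, so the result is A.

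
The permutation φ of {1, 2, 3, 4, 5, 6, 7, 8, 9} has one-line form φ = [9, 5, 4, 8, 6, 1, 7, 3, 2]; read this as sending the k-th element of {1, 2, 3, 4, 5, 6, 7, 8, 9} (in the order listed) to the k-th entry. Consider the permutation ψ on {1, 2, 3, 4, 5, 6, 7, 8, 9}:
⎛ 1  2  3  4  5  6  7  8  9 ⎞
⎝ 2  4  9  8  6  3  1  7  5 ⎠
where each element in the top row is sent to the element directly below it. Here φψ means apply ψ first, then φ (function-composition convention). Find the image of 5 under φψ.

ψ(5) = 6, then φ(6) = 1; composing gives (φψ)(5) = 1.

1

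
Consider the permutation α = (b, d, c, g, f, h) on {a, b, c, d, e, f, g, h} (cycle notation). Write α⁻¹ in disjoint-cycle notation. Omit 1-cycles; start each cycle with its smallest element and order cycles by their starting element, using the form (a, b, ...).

(b, h, f, g, c, d)

Inverting a permutation written in cycle notation just reverses the order within every cycle.
Reversing each cycle of α and rotating so the smallest element leads gives (b, h, f, g, c, d).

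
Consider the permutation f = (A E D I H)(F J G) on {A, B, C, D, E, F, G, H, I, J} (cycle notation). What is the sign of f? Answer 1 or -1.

The cycle lengths are 5, 3, 1, 1.
A cycle of length ℓ contributes ℓ−1 transpositions, so f is a product of 4 + 2 = 6 transpositions — even.

1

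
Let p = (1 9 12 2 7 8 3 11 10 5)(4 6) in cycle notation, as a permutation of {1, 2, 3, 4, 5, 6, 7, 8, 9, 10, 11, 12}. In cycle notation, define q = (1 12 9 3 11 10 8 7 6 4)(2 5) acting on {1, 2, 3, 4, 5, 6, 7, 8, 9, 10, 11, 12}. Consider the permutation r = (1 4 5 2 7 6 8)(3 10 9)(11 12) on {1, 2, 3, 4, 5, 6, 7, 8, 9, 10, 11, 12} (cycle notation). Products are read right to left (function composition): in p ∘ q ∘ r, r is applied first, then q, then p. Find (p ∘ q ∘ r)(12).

5

Apply the permutations in order: r(12) = 11, then q(11) = 10, then p(10) = 5. So (p ∘ q ∘ r)(12) = 5.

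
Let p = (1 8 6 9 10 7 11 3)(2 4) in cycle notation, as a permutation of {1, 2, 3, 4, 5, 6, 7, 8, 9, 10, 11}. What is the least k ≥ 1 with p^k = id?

The cycle type of p is (8, 2, 1).
Since disjoint cycles commute, ord(p) = lcm(8, 2) = 8.

8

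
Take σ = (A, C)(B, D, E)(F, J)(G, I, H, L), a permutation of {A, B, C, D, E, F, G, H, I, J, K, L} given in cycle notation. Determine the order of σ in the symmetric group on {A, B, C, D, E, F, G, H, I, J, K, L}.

The disjoint cycles have lengths 4, 3, 2, 2, 1.
The order is lcm(4, 3, 2, 2) = 12.

12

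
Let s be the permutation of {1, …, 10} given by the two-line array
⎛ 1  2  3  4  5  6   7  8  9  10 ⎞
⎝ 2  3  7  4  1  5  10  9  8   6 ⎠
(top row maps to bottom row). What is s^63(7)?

7

Tracing 7 → 10 → … returns to 7 after 7 steps, so 7 lies in a 7-cycle (1 2 3 7 10 6 5).
On a 7-cycle, s^7 is the identity, so s^63 = s^0 there (63 ≡ 0 mod 7).
So s^63(7) = 7.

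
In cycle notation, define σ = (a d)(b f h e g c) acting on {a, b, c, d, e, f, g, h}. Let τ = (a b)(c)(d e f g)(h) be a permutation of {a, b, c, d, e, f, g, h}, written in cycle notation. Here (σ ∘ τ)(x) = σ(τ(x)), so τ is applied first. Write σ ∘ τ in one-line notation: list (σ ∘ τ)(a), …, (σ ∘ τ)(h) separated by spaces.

f d b g h c a e

(σ ∘ τ)(x) = σ(τ(x)). Computing each image: σ(τ(a)) = σ(b) = f, σ(τ(b)) = σ(a) = d, σ(τ(c)) = σ(c) = b, σ(τ(d)) = σ(e) = g, σ(τ(e)) = σ(f) = h, σ(τ(f)) = σ(g) = c, σ(τ(g)) = σ(d) = a, σ(τ(h)) = σ(h) = e.
Hence σ ∘ τ = [f d b g h c a e].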